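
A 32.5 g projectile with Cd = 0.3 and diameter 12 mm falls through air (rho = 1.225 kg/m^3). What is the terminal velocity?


A = pi*(d/2)^2 = pi*(12/2000)^2 = 1.13097e-04 m^2
vt = sqrt(2mg/(Cd*rho*A)) = sqrt(2*0.0325*9.81/(0.3 * 1.225 * 1.13097e-04)) = 123.9 m/s

123.9 m/s


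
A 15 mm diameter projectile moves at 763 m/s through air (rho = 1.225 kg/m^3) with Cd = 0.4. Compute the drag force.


A = pi*(d/2)^2 = pi*(15/2000)^2 = 1.76715e-04 m^2
Fd = 0.5*Cd*rho*A*v^2 = 0.5*0.4*1.225*1.76715e-04*763^2 = 25.21 N

25.21 N


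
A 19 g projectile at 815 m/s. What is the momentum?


p = m*v = 0.019*815 = 15.48 kg·m/s

15.48 kg·m/s


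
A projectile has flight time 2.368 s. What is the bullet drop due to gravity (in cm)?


drop = 0.5*g*t^2 = 0.5*9.81*2.368^2 = 27.5044 m ≈ 2750 cm

2750 cm


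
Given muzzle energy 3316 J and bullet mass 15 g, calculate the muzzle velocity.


v = sqrt(2*E/m) = sqrt(2*3316/0.015) = 664.9 m/s

664.9 m/s


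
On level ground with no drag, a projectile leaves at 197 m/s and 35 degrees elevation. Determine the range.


R = v0^2 * sin(2*theta) / g = 197^2 * sin(2*35°) / 9.81 = 3717 m

3717 m


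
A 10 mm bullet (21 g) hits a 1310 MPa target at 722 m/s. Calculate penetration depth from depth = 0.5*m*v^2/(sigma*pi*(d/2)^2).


A = pi*(d/2)^2 = pi*(10/2)^2 = 78.5398 mm^2
E = 0.5*m*v^2 = 0.5*0.021*722^2 = 5473.48 J
depth = E/(sigma*A) = 5473.48 J / (1310 MPa * 78.5398 mm^2) = 5473.48/(1310 * 78.5398) m = 0.0531989 m ≈ 53.2 mm

53.2 mm


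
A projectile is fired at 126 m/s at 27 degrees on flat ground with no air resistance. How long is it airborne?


T = 2*v0*sin(theta)/g = 2*126*sin(27°)/9.81 = 11.66 s

11.66 s


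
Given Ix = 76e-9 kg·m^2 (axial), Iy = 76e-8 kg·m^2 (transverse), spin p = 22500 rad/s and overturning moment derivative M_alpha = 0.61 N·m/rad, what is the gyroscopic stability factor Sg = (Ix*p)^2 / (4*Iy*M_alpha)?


Sg = Ix^2 * p^2 / (4 * Iy * M_alpha) = (76e-9)^2 * 22500^2 / (4 * 76e-8 * 0.61) = 1.577

1.577


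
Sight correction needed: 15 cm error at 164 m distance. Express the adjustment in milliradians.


1 mrad subtends 1 cm per 10 m of range, so adj = error_cm / (dist_m / 10) = 15 / (164/10) = 0.9146 mrad

0.9146 mrad


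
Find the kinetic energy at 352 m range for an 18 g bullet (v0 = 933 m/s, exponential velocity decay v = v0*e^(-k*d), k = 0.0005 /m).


v = v0*exp(-k*d) = 933*exp(-0.0005*352) = 782.431 m/s
E = 0.5*m*v^2 = 0.5*0.018*782.431^2 = 5510 J

5510 J


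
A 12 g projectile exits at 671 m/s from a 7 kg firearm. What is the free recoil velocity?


v_recoil = m_p * v_p / m_gun = 0.012 * 671 / 7 = 1.15 m/s

1.15 m/s


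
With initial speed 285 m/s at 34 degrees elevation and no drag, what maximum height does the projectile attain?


H = (v0*sin(theta))^2 / (2g) = (285*sin(34°))^2 / (2*9.81) = 1295 m

1295 m


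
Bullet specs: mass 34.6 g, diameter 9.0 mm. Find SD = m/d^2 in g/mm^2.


SD = m/d^2 = 34.6/9.0^2 = 0.4272 g/mm^2

0.4272 g/mm^2


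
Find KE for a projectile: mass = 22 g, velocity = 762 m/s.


E = 0.5*m*v^2 = 0.5*0.022*762^2 = 6387 J

6387 J


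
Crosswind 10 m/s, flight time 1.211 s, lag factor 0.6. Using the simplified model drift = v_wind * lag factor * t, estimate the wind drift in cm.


drift = v_wind * lag * t = 10 * 0.6 * 1.211 = 7.266 m ≈ 726.6 cm

726.6 cm


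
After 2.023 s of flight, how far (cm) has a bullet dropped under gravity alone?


drop = 0.5*g*t^2 = 0.5*9.81*2.023^2 = 20.0739 m ≈ 2007 cm

2007 cm


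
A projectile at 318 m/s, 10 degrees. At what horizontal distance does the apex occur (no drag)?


R = v0^2*sin(2*theta)/g = 318^2*sin(2*10°)/9.81 = 3525.63 m
apex_dist = R/2 = 3525.63/2 = 1763 m

1763 m


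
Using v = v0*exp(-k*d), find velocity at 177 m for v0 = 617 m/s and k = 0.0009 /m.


v = v0*exp(-k*d) = 617*exp(-0.0009*177) = 526.1 m/s

526.1 m/s


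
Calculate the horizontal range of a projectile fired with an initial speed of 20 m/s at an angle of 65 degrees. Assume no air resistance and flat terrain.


R = v0^2 * sin(2*theta) / g = 20^2 * sin(2*65°) / 9.81 = 31.24 m

31.24 m


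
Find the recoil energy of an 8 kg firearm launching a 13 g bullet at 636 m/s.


v_r = m_p*v_p/m_gun = 0.013*636/8 = 1.0335 m/s, E_r = 0.5*m_gun*v_r^2 = 0.5*8*1.0335^2 = 4.272 J

4.272 J


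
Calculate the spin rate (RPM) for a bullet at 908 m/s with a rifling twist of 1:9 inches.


twist_m = 9*0.0254 = 0.2286 m
spin = v/twist = 908/0.2286 = 3972.003 rev/s
RPM = spin*60 = 3972.003*60 ≈ 238320 RPM

238320 RPM


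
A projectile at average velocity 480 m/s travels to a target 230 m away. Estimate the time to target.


t = d/v = 230/480 = 0.4792 s

0.4792 s


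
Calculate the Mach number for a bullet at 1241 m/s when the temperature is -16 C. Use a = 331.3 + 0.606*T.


a = 331.3 + 0.606*(-16) = 321.604 m/s
M = v/a = 1241/321.604 = 3.859

3.859


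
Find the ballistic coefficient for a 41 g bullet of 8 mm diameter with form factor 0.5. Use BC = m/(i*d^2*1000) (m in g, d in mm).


BC = m/(i*d^2*1000) = 41/(0.5 * 8^2 * 1000) = 0.001281

0.001281


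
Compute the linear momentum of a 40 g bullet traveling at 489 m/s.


p = m*v = 0.04*489 = 19.56 kg·m/s

19.56 kg·m/s


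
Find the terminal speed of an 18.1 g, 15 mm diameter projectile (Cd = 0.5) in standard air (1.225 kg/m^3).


A = pi*(d/2)^2 = pi*(15/2000)^2 = 1.76715e-04 m^2
vt = sqrt(2mg/(Cd*rho*A)) = sqrt(2*0.0181*9.81/(0.5 * 1.225 * 1.76715e-04)) = 57.28 m/s

57.28 m/s


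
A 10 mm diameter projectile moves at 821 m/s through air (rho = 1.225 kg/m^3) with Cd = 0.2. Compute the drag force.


A = pi*(d/2)^2 = pi*(10/2000)^2 = 7.85398e-05 m^2
Fd = 0.5*Cd*rho*A*v^2 = 0.5*0.2*1.225*7.85398e-05*821^2 = 6.485 N

6.485 N


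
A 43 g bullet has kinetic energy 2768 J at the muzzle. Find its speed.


v = sqrt(2*E/m) = sqrt(2*2768/0.043) = 358.8 m/s

358.8 m/s


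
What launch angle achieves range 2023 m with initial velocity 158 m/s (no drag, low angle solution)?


sin(2*theta) = R*g/v0^2 = 2023*9.81/158^2 = 0.79497, theta = arcsin(0.79497)/2 = 26.33°

26.33 degrees


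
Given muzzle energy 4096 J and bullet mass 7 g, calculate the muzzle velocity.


v = sqrt(2*E/m) = sqrt(2*4096/0.007) = 1082 m/s

1082 m/s


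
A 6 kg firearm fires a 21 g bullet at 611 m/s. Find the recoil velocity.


v_recoil = m_p * v_p / m_gun = 0.021 * 611 / 6 = 2.139 m/s

2.139 m/s


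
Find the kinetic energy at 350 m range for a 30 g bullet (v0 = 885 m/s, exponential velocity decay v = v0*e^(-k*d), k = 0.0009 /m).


v = v0*exp(-k*d) = 885*exp(-0.0009*350) = 645.863 m/s
E = 0.5*m*v^2 = 0.5*0.03*645.863^2 = 6257 J

6257 J


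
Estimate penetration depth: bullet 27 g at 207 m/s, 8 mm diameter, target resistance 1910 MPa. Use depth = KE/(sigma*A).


A = pi*(d/2)^2 = pi*(8/2)^2 = 50.2655 mm^2
E = 0.5*m*v^2 = 0.5*0.027*207^2 = 578.462 J
depth = E/(sigma*A) = 578.462 J / (1910 MPa * 50.2655 mm^2) = 578.462/(1910 * 50.2655) m = 0.0060252 m ≈ 6.025 mm

6.025 mm


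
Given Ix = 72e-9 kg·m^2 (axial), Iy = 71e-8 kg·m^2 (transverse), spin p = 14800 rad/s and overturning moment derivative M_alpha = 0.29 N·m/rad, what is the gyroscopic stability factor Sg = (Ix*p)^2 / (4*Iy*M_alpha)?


Sg = Ix^2 * p^2 / (4 * Iy * M_alpha) = (72e-9)^2 * 14800^2 / (4 * 71e-8 * 0.29) = 1.379

1.379


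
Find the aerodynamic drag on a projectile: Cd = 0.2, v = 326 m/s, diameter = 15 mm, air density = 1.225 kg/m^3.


A = pi*(d/2)^2 = pi*(15/2000)^2 = 1.76715e-04 m^2
Fd = 0.5*Cd*rho*A*v^2 = 0.5*0.2*1.225*1.76715e-04*326^2 = 2.301 N

2.301 N


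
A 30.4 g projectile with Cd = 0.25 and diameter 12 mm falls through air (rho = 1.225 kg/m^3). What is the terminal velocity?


A = pi*(d/2)^2 = pi*(12/2000)^2 = 1.13097e-04 m^2
vt = sqrt(2mg/(Cd*rho*A)) = sqrt(2*0.0304*9.81/(0.25 * 1.225 * 1.13097e-04)) = 131.2 m/s

131.2 m/s


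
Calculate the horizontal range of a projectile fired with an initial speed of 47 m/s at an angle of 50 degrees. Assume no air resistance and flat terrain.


R = v0^2 * sin(2*theta) / g = 47^2 * sin(2*50°) / 9.81 = 221.8 m

221.8 m


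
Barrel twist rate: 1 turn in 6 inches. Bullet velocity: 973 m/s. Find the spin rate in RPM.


twist_m = 6*0.0254 = 0.1524 m
spin = v/twist = 973/0.1524 = 6384.514 rev/s
RPM = spin*60 = 6384.514*60 ≈ 383071 RPM

383071 RPM


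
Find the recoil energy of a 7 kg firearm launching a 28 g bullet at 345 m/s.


v_r = m_p*v_p/m_gun = 0.028*345/7 = 1.38 m/s, E_r = 0.5*m_gun*v_r^2 = 0.5*7*1.38^2 = 6.665 J

6.665 J


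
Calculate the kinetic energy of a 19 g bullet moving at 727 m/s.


E = 0.5*m*v^2 = 0.5*0.019*727^2 = 5021 J

5021 J


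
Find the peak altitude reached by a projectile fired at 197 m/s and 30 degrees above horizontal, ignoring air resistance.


H = (v0*sin(theta))^2 / (2g) = (197*sin(30°))^2 / (2*9.81) = 494.5 m

494.5 m


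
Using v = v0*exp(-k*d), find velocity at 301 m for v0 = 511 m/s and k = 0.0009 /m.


v = v0*exp(-k*d) = 511*exp(-0.0009*301) = 389.7 m/s

389.7 m/s


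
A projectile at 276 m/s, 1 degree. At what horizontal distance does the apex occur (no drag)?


R = v0^2*sin(2*theta)/g = 276^2*sin(2*1°)/9.81 = 270.999 m
apex_dist = R/2 = 270.999/2 = 135.5 m

135.5 m


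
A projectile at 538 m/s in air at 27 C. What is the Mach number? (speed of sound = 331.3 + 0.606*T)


a = 331.3 + 0.606*(27) = 347.662 m/s
M = v/a = 538/347.662 = 1.547

1.547


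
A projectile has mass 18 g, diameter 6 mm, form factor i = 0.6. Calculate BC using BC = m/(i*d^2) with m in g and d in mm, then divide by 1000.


BC = m/(i*d^2*1000) = 18/(0.6 * 6^2 * 1000) = 0.0008333

0.0008333


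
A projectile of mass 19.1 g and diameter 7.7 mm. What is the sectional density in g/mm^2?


SD = m/d^2 = 19.1/7.7^2 = 0.3221 g/mm^2

0.3221 g/mm^2


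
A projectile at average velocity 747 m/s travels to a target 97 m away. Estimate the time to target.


t = d/v = 97/747 = 0.1299 s

0.1299 s


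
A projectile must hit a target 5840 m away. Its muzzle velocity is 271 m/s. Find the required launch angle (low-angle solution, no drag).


sin(2*theta) = R*g/v0^2 = 5840*9.81/271^2 = 0.780087, theta = arcsin(0.780087)/2 = 25.63°

25.63 degrees


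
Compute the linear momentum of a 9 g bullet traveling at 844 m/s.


p = m*v = 0.009*844 = 7.596 kg·m/s

7.596 kg·m/s


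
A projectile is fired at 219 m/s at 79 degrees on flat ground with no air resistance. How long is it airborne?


T = 2*v0*sin(theta)/g = 2*219*sin(79°)/9.81 = 43.83 s

43.83 s


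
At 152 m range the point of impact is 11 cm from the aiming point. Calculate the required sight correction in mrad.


1 mrad subtends 1 cm per 10 m of range, so adj = error_cm / (dist_m / 10) = 11 / (152/10) = 0.7237 mrad

0.7237 mrad


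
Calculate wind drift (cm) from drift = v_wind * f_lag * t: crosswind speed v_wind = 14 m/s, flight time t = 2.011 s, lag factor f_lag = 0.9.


drift = v_wind * lag * t = 14 * 0.9 * 2.011 = 25.3386 m ≈ 2534 cm

2534 cm


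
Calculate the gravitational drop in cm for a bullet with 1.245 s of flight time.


drop = 0.5*g*t^2 = 0.5*9.81*1.245^2 = 7.60287 m ≈ 760.3 cm

760.3 cm


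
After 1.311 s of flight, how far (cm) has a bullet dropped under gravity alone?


drop = 0.5*g*t^2 = 0.5*9.81*1.311^2 = 8.43033 m ≈ 843 cm

843 cm


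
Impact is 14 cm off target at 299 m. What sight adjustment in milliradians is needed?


1 mrad subtends 1 cm per 10 m of range, so adj = error_cm / (dist_m / 10) = 14 / (299/10) = 0.4682 mrad

0.4682 mrad


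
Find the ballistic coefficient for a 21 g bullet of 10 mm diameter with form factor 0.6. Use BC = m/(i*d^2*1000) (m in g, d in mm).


BC = m/(i*d^2*1000) = 21/(0.6 * 10^2 * 1000) = 0.00035

0.00035


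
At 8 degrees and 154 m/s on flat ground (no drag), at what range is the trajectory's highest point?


R = v0^2*sin(2*theta)/g = 154^2*sin(2*8°)/9.81 = 666.362 m
apex_dist = R/2 = 666.362/2 = 333.2 m

333.2 m


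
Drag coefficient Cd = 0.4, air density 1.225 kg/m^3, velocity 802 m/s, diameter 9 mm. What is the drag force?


A = pi*(d/2)^2 = pi*(9/2000)^2 = 6.36173e-05 m^2
Fd = 0.5*Cd*rho*A*v^2 = 0.5*0.4*1.225*6.36173e-05*802^2 = 10.03 N

10.03 N


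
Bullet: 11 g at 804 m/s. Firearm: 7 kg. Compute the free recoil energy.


v_r = m_p*v_p/m_gun = 0.011*804/7 = 1.26343 m/s, E_r = 0.5*m_gun*v_r^2 = 0.5*7*1.26343^2 = 5.587 J

5.587 J


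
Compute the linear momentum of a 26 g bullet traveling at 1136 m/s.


p = m*v = 0.026*1136 = 29.54 kg·m/s

29.54 kg·m/s


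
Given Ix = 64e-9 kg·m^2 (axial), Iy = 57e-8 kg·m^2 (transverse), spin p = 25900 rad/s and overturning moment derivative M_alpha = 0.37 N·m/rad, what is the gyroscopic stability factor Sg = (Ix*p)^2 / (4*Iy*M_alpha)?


Sg = Ix^2 * p^2 / (4 * Iy * M_alpha) = (64e-9)^2 * 25900^2 / (4 * 57e-8 * 0.37) = 3.257

3.257


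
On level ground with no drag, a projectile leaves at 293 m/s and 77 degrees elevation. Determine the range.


R = v0^2 * sin(2*theta) / g = 293^2 * sin(2*77°) / 9.81 = 3836 m

3836 m


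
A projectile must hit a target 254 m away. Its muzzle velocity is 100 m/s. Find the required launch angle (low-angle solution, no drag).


sin(2*theta) = R*g/v0^2 = 254*9.81/100^2 = 0.249174, theta = arcsin(0.249174)/2 = 7.214°

7.214 degrees


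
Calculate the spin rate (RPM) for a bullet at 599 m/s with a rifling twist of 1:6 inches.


twist_m = 6*0.0254 = 0.1524 m
spin = v/twist = 599/0.1524 = 3930.446 rev/s
RPM = spin*60 = 3930.446*60 ≈ 235827 RPM

235827 RPM


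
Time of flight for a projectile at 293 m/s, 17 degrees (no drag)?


T = 2*v0*sin(theta)/g = 2*293*sin(17°)/9.81 = 17.46 s

17.46 s


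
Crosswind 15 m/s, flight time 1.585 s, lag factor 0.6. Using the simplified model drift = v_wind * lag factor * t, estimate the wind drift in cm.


drift = v_wind * lag * t = 15 * 0.6 * 1.585 = 14.265 m ≈ 1426 cm

1426 cm


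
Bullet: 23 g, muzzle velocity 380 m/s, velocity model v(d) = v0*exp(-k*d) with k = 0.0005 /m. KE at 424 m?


v = v0*exp(-k*d) = 380*exp(-0.0005*424) = 307.407 m/s
E = 0.5*m*v^2 = 0.5*0.023*307.407^2 = 1087 J

1087 J


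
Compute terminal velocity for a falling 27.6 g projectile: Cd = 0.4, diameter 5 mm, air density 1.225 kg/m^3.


A = pi*(d/2)^2 = pi*(5/2000)^2 = 1.96350e-05 m^2
vt = sqrt(2mg/(Cd*rho*A)) = sqrt(2*0.0276*9.81/(0.4 * 1.225 * 1.96350e-05)) = 237.2 m/s

237.2 m/s


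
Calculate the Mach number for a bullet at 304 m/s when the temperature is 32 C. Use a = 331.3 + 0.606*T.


a = 331.3 + 0.606*(32) = 350.692 m/s
M = v/a = 304/350.692 = 0.8669

0.8669


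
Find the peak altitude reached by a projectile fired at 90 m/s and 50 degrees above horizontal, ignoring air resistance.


H = (v0*sin(theta))^2 / (2g) = (90*sin(50°))^2 / (2*9.81) = 242.3 m

242.3 m


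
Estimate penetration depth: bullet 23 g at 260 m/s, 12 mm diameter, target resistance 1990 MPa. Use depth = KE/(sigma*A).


A = pi*(d/2)^2 = pi*(12/2)^2 = 113.097 mm^2
E = 0.5*m*v^2 = 0.5*0.023*260^2 = 777.4 J
depth = E/(sigma*A) = 777.4 J / (1990 MPa * 113.097 mm^2) = 777.4/(1990 * 113.097) m = 0.00345413 m ≈ 3.454 mm

3.454 mm


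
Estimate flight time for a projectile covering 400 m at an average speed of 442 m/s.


t = d/v = 400/442 = 0.905 s

0.905 s


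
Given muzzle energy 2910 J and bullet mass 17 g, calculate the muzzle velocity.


v = sqrt(2*E/m) = sqrt(2*2910/0.017) = 585.1 m/s

585.1 m/s


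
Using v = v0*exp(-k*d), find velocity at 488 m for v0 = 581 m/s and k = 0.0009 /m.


v = v0*exp(-k*d) = 581*exp(-0.0009*488) = 374.5 m/s

374.5 m/s


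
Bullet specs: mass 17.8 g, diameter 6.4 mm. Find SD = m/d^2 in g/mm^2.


SD = m/d^2 = 17.8/6.4^2 = 0.4346 g/mm^2

0.4346 g/mm^2


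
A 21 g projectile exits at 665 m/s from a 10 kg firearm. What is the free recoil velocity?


v_recoil = m_p * v_p / m_gun = 0.021 * 665 / 10 = 1.397 m/s

1.397 m/s


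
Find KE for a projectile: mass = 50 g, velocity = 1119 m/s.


E = 0.5*m*v^2 = 0.5*0.05*1119^2 = 31304 J

31304 J


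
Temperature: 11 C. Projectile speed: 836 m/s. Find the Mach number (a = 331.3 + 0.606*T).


a = 331.3 + 0.606*(11) = 337.966 m/s
M = v/a = 836/337.966 = 2.474

2.474


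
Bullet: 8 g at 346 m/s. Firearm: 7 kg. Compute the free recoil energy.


v_r = m_p*v_p/m_gun = 0.008*346/7 = 0.395429 m/s, E_r = 0.5*m_gun*v_r^2 = 0.5*7*0.395429^2 = 0.5473 J

0.5473 J


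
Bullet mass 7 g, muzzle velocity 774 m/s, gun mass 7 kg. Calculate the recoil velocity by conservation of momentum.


v_recoil = m_p * v_p / m_gun = 0.007 * 774 / 7 = 0.774 m/s

0.774 m/s


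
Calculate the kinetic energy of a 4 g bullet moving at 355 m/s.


E = 0.5*m*v^2 = 0.5*0.004*355^2 = 252.1 J

252.1 J


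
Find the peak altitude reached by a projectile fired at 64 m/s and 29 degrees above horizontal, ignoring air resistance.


H = (v0*sin(theta))^2 / (2g) = (64*sin(29°))^2 / (2*9.81) = 49.07 m

49.07 m


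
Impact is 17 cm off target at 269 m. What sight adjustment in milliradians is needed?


1 mrad subtends 1 cm per 10 m of range, so adj = error_cm / (dist_m / 10) = 17 / (269/10) = 0.632 mrad

0.632 mrad


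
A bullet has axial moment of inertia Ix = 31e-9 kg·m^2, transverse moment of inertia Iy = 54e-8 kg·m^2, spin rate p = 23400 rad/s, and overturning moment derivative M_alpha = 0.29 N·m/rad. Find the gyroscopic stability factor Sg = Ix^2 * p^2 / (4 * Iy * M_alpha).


Sg = Ix^2 * p^2 / (4 * Iy * M_alpha) = (31e-9)^2 * 23400^2 / (4 * 54e-8 * 0.29) = 0.84

0.84


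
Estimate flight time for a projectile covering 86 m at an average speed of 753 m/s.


t = d/v = 86/753 = 0.1142 s

0.1142 s


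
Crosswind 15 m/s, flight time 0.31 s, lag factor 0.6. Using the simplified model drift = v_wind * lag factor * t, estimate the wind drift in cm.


drift = v_wind * lag * t = 15 * 0.6 * 0.31 = 2.79 m ≈ 279 cm

279 cm


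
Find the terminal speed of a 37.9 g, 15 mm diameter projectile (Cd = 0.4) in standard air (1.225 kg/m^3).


A = pi*(d/2)^2 = pi*(15/2000)^2 = 1.76715e-04 m^2
vt = sqrt(2mg/(Cd*rho*A)) = sqrt(2*0.0379*9.81/(0.4 * 1.225 * 1.76715e-04)) = 92.67 m/s

92.67 m/s


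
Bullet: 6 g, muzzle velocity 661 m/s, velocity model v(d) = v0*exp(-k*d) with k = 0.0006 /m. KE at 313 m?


v = v0*exp(-k*d) = 661*exp(-0.0006*313) = 547.824 m/s
E = 0.5*m*v^2 = 0.5*0.006*547.824^2 = 900.3 J

900.3 J


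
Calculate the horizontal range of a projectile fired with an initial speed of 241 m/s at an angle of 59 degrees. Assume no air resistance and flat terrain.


R = v0^2 * sin(2*theta) / g = 241^2 * sin(2*59°) / 9.81 = 5228 m

5228 m


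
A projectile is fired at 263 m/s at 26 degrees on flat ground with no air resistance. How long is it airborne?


T = 2*v0*sin(theta)/g = 2*263*sin(26°)/9.81 = 23.5 s

23.5 s


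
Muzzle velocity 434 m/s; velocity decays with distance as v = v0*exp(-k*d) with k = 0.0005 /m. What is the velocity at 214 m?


v = v0*exp(-k*d) = 434*exp(-0.0005*214) = 390 m/s

390 m/s


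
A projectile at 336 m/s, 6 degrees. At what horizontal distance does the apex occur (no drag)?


R = v0^2*sin(2*theta)/g = 336^2*sin(2*6°)/9.81 = 2392.7 m
apex_dist = R/2 = 2392.7/2 = 1196 m

1196 m


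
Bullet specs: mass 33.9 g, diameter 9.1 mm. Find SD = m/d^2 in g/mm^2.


SD = m/d^2 = 33.9/9.1^2 = 0.4094 g/mm^2

0.4094 g/mm^2


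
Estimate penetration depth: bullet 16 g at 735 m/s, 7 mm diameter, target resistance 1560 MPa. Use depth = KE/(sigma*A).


A = pi*(d/2)^2 = pi*(7/2)^2 = 38.4845 mm^2
E = 0.5*m*v^2 = 0.5*0.016*735^2 = 4321.8 J
depth = E/(sigma*A) = 4321.8 J / (1560 MPa * 38.4845 mm^2) = 4321.8/(1560 * 38.4845) m = 0.071987 m ≈ 71.99 mm

71.99 mm


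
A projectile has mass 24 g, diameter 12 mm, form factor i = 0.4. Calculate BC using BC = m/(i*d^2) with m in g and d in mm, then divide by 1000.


BC = m/(i*d^2*1000) = 24/(0.4 * 12^2 * 1000) = 0.0004167

0.0004167


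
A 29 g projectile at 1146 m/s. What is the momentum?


p = m*v = 0.029*1146 = 33.23 kg·m/s

33.23 kg·m/s


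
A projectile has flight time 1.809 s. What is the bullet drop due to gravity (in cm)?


drop = 0.5*g*t^2 = 0.5*9.81*1.809^2 = 16.0515 m ≈ 1605 cm

1605 cm


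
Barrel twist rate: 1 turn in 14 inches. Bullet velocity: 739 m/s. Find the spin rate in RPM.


twist_m = 14*0.0254 = 0.3556 m
spin = v/twist = 739/0.3556 = 2078.178 rev/s
RPM = spin*60 = 2078.178*60 ≈ 124691 RPM

124691 RPM


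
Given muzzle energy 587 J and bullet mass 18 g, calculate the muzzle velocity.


v = sqrt(2*E/m) = sqrt(2*587/0.018) = 255.4 m/s

255.4 m/s


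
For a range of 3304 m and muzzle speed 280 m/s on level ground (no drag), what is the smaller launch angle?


sin(2*theta) = R*g/v0^2 = 3304*9.81/280^2 = 0.413421, theta = arcsin(0.413421)/2 = 12.21°

12.21 degrees


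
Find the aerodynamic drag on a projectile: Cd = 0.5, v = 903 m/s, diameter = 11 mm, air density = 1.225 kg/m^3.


A = pi*(d/2)^2 = pi*(11/2000)^2 = 9.50332e-05 m^2
Fd = 0.5*Cd*rho*A*v^2 = 0.5*0.5*1.225*9.50332e-05*903^2 = 23.73 N

23.73 N


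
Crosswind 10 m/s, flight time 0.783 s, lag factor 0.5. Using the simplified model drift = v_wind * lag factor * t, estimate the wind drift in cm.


drift = v_wind * lag * t = 10 * 0.5 * 0.783 = 3.915 m ≈ 391.5 cm

391.5 cm


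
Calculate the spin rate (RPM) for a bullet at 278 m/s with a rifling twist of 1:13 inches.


twist_m = 13*0.0254 = 0.3302 m
spin = v/twist = 278/0.3302 = 841.914 rev/s
RPM = spin*60 = 841.914*60 ≈ 50515 RPM

50515 RPM


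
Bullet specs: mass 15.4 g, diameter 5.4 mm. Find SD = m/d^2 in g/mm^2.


SD = m/d^2 = 15.4/5.4^2 = 0.5281 g/mm^2

0.5281 g/mm^2


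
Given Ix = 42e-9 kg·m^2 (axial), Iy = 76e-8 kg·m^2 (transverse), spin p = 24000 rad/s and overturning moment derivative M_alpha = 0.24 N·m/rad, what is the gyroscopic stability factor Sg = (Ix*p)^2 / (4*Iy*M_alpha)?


Sg = Ix^2 * p^2 / (4 * Iy * M_alpha) = (42e-9)^2 * 24000^2 / (4 * 76e-8 * 0.24) = 1.393

1.393


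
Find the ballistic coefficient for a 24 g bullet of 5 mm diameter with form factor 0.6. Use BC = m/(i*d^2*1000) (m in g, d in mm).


BC = m/(i*d^2*1000) = 24/(0.6 * 5^2 * 1000) = 0.0016

0.0016


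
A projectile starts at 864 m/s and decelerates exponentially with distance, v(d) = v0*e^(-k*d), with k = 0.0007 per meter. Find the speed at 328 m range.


v = v0*exp(-k*d) = 864*exp(-0.0007*328) = 686.8 m/s

686.8 m/s


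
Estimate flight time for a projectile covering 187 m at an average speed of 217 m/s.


t = d/v = 187/217 = 0.8618 s

0.8618 s


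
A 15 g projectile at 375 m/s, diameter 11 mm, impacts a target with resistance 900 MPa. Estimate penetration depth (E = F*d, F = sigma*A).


A = pi*(d/2)^2 = pi*(11/2)^2 = 95.0332 mm^2
E = 0.5*m*v^2 = 0.5*0.015*375^2 = 1054.69 J
depth = E/(sigma*A) = 1054.69 J / (900 MPa * 95.0332 mm^2) = 1054.69/(900 * 95.0332) m = 0.0123312 m ≈ 12.33 mm

12.33 mm


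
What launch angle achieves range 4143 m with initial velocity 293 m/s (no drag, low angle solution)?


sin(2*theta) = R*g/v0^2 = 4143*9.81/293^2 = 0.473422, theta = arcsin(0.473422)/2 = 14.13°

14.13 degrees


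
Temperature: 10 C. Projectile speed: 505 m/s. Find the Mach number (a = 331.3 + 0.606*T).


a = 331.3 + 0.606*(10) = 337.36 m/s
M = v/a = 505/337.36 = 1.497

1.497


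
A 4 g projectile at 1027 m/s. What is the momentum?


p = m*v = 0.004*1027 = 4.108 kg·m/s

4.108 kg·m/s


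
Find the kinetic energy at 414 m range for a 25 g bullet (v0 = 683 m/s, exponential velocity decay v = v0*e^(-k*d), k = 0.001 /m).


v = v0*exp(-k*d) = 683*exp(-0.001*414) = 451.464 m/s
E = 0.5*m*v^2 = 0.5*0.025*451.464^2 = 2548 J

2548 J


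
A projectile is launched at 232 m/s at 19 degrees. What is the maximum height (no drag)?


H = (v0*sin(theta))^2 / (2g) = (232*sin(19°))^2 / (2*9.81) = 290.8 m

290.8 m


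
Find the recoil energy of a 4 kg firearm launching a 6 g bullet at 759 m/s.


v_r = m_p*v_p/m_gun = 0.006*759/4 = 1.1385 m/s, E_r = 0.5*m_gun*v_r^2 = 0.5*4*1.1385^2 = 2.592 J

2.592 J


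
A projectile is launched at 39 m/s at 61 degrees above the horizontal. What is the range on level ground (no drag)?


R = v0^2 * sin(2*theta) / g = 39^2 * sin(2*61°) / 9.81 = 131.5 m

131.5 m


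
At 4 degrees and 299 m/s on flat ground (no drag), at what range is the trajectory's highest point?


R = v0^2*sin(2*theta)/g = 299^2*sin(2*4°)/9.81 = 1268.32 m
apex_dist = R/2 = 1268.32/2 = 634.2 m

634.2 m


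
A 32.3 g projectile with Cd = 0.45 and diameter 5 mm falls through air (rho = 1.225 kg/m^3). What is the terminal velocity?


A = pi*(d/2)^2 = pi*(5/2000)^2 = 1.96350e-05 m^2
vt = sqrt(2mg/(Cd*rho*A)) = sqrt(2*0.0323*9.81/(0.45 * 1.225 * 1.96350e-05)) = 242 m/s

242 m/s


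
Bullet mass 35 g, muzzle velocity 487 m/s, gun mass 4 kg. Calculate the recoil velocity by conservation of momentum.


v_recoil = m_p * v_p / m_gun = 0.035 * 487 / 4 = 4.261 m/s

4.261 m/s


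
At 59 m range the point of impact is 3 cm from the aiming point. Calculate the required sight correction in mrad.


1 mrad subtends 1 cm per 10 m of range, so adj = error_cm / (dist_m / 10) = 3 / (59/10) = 0.5085 mrad

0.5085 mrad


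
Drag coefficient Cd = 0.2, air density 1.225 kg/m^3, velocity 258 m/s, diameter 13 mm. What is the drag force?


A = pi*(d/2)^2 = pi*(13/2000)^2 = 1.32732e-04 m^2
Fd = 0.5*Cd*rho*A*v^2 = 0.5*0.2*1.225*1.32732e-04*258^2 = 1.082 N

1.082 N


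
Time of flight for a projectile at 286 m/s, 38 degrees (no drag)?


T = 2*v0*sin(theta)/g = 2*286*sin(38°)/9.81 = 35.9 s

35.9 s


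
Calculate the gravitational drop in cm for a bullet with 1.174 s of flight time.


drop = 0.5*g*t^2 = 0.5*9.81*1.174^2 = 6.76044 m ≈ 676 cm

676 cm


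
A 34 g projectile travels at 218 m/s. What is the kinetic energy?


E = 0.5*m*v^2 = 0.5*0.034*218^2 = 807.9 J

807.9 J


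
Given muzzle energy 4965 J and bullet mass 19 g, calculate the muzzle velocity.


v = sqrt(2*E/m) = sqrt(2*4965/0.019) = 722.9 m/s

722.9 m/s


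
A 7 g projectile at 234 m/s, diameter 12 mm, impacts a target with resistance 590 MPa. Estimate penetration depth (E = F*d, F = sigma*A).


A = pi*(d/2)^2 = pi*(12/2)^2 = 113.097 mm^2
E = 0.5*m*v^2 = 0.5*0.007*234^2 = 191.646 J
depth = E/(sigma*A) = 191.646 J / (590 MPa * 113.097 mm^2) = 191.646/(590 * 113.097) m = 0.00287207 m ≈ 2.872 mm

2.872 mm


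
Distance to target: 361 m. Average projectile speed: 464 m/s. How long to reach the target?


t = d/v = 361/464 = 0.778 s

0.778 s


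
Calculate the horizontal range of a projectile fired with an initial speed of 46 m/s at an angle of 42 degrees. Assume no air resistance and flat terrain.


R = v0^2 * sin(2*theta) / g = 46^2 * sin(2*42°) / 9.81 = 214.5 m

214.5 m


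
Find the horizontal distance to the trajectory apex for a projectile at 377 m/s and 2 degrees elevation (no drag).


R = v0^2*sin(2*theta)/g = 377^2*sin(2*2°)/9.81 = 1010.64 m
apex_dist = R/2 = 1010.64/2 = 505.3 m

505.3 m


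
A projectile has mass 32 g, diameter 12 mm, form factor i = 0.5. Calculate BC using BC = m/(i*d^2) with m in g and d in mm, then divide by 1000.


BC = m/(i*d^2*1000) = 32/(0.5 * 12^2 * 1000) = 0.0004444

0.0004444


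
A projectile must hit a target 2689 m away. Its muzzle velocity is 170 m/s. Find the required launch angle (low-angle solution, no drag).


sin(2*theta) = R*g/v0^2 = 2689*9.81/170^2 = 0.912771, theta = arcsin(0.912771)/2 = 32.95°

32.95 degrees


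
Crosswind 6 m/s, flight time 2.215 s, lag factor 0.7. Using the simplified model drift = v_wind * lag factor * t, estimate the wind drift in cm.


drift = v_wind * lag * t = 6 * 0.7 * 2.215 = 9.303 m ≈ 930.3 cm

930.3 cm


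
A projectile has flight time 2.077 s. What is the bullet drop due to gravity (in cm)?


drop = 0.5*g*t^2 = 0.5*9.81*2.077^2 = 21.1598 m ≈ 2116 cm

2116 cm


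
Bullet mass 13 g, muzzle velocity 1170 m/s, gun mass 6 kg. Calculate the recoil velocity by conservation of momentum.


v_recoil = m_p * v_p / m_gun = 0.013 * 1170 / 6 = 2.535 m/s

2.535 m/s


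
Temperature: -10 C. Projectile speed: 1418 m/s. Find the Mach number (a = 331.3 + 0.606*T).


a = 331.3 + 0.606*(-10) = 325.24 m/s
M = v/a = 1418/325.24 = 4.36

4.36


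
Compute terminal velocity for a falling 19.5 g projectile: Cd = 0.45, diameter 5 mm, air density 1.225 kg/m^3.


A = pi*(d/2)^2 = pi*(5/2000)^2 = 1.96350e-05 m^2
vt = sqrt(2mg/(Cd*rho*A)) = sqrt(2*0.0195*9.81/(0.45 * 1.225 * 1.96350e-05)) = 188 m/s

188 m/s


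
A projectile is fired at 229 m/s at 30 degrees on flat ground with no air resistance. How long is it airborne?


T = 2*v0*sin(theta)/g = 2*229*sin(30°)/9.81 = 23.34 s

23.34 s


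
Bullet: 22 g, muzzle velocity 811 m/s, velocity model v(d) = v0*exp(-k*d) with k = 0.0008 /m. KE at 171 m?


v = v0*exp(-k*d) = 811*exp(-0.0008*171) = 707.309 m/s
E = 0.5*m*v^2 = 0.5*0.022*707.309^2 = 5503 J

5503 J


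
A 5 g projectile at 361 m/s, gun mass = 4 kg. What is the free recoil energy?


v_r = m_p*v_p/m_gun = 0.005*361/4 = 0.45125 m/s, E_r = 0.5*m_gun*v_r^2 = 0.5*4*0.45125^2 = 0.4073 J

0.4073 J


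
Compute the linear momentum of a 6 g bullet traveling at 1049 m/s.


p = m*v = 0.006*1049 = 6.294 kg·m/s

6.294 kg·m/s


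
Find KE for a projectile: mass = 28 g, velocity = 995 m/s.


E = 0.5*m*v^2 = 0.5*0.028*995^2 = 13860 J

13860 J


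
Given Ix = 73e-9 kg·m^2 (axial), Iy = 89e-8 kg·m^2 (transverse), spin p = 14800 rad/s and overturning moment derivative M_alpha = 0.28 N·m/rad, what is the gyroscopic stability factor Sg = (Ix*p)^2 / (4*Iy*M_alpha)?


Sg = Ix^2 * p^2 / (4 * Iy * M_alpha) = (73e-9)^2 * 14800^2 / (4 * 89e-8 * 0.28) = 1.171

1.171


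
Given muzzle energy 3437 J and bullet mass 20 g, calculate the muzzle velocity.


v = sqrt(2*E/m) = sqrt(2*3437/0.02) = 586.3 m/s

586.3 m/s


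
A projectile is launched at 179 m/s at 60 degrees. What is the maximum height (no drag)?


H = (v0*sin(theta))^2 / (2g) = (179*sin(60°))^2 / (2*9.81) = 1225 m

1225 m


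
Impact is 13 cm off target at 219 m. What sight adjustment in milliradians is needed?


1 mrad subtends 1 cm per 10 m of range, so adj = error_cm / (dist_m / 10) = 13 / (219/10) = 0.5936 mrad

0.5936 mrad


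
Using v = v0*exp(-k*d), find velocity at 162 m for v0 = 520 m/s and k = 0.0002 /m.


v = v0*exp(-k*d) = 520*exp(-0.0002*162) = 503.4 m/s

503.4 m/s


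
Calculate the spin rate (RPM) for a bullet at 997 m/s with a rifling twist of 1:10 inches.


twist_m = 10*0.0254 = 0.254 m
spin = v/twist = 997/0.254 = 3925.197 rev/s
RPM = spin*60 = 3925.197*60 ≈ 235512 RPM

235512 RPM


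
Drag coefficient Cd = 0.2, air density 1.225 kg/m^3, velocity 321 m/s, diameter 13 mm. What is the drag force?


A = pi*(d/2)^2 = pi*(13/2000)^2 = 1.32732e-04 m^2
Fd = 0.5*Cd*rho*A*v^2 = 0.5*0.2*1.225*1.32732e-04*321^2 = 1.675 N

1.675 N


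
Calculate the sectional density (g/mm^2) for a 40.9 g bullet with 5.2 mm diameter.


SD = m/d^2 = 40.9/5.2^2 = 1.513 g/mm^2

1.513 g/mm^2


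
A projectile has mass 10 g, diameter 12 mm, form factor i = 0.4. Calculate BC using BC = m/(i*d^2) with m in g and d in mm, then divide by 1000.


BC = m/(i*d^2*1000) = 10/(0.4 * 12^2 * 1000) = 0.0001736

0.0001736


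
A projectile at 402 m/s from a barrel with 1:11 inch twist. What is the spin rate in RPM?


twist_m = 11*0.0254 = 0.2794 m
spin = v/twist = 402/0.2794 = 1438.797 rev/s
RPM = spin*60 = 1438.797*60 ≈ 86328 RPM

86328 RPM


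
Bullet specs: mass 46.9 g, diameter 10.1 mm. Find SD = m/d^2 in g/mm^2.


SD = m/d^2 = 46.9/10.1^2 = 0.4598 g/mm^2

0.4598 g/mm^2


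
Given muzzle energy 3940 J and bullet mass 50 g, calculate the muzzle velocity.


v = sqrt(2*E/m) = sqrt(2*3940/0.05) = 397 m/s

397 m/s


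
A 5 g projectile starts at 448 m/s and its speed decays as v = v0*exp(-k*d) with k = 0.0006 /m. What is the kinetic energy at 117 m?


v = v0*exp(-k*d) = 448*exp(-0.0006*117) = 417.629 m/s
E = 0.5*m*v^2 = 0.5*0.005*417.629^2 = 436 J

436 J


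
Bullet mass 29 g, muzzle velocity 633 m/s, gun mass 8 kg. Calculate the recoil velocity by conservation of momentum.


v_recoil = m_p * v_p / m_gun = 0.029 * 633 / 8 = 2.295 m/s

2.295 m/s


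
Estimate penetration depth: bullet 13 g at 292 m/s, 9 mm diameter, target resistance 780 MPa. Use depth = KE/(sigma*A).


A = pi*(d/2)^2 = pi*(9/2)^2 = 63.6173 mm^2
E = 0.5*m*v^2 = 0.5*0.013*292^2 = 554.216 J
depth = E/(sigma*A) = 554.216 J / (780 MPa * 63.6173 mm^2) = 554.216/(780 * 63.6173) m = 0.0111689 m ≈ 11.17 mm

11.17 mm


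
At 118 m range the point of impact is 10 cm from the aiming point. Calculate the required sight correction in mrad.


1 mrad subtends 1 cm per 10 m of range, so adj = error_cm / (dist_m / 10) = 10 / (118/10) = 0.8475 mrad

0.8475 mrad


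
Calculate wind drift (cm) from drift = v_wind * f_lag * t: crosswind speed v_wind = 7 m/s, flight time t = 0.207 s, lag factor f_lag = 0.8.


drift = v_wind * lag * t = 7 * 0.8 * 0.207 = 1.1592 m ≈ 115.9 cm

115.9 cm


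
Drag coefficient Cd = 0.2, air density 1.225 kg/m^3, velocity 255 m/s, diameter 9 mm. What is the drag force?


A = pi*(d/2)^2 = pi*(9/2000)^2 = 6.36173e-05 m^2
Fd = 0.5*Cd*rho*A*v^2 = 0.5*0.2*1.225*6.36173e-05*255^2 = 0.5067 N

0.5067 N


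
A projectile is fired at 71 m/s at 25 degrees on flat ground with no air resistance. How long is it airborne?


T = 2*v0*sin(theta)/g = 2*71*sin(25°)/9.81 = 6.117 s

6.117 s


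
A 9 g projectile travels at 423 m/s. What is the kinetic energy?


E = 0.5*m*v^2 = 0.5*0.009*423^2 = 805.2 J

805.2 J


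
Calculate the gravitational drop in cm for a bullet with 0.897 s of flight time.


drop = 0.5*g*t^2 = 0.5*9.81*0.897^2 = 3.94661 m ≈ 394.7 cm

394.7 cm


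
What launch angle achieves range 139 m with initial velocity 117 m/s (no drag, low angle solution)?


sin(2*theta) = R*g/v0^2 = 139*9.81/117^2 = 0.0996121, theta = arcsin(0.0996121)/2 = 2.858°

2.858 degrees


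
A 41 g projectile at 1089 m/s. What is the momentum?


p = m*v = 0.041*1089 = 44.65 kg·m/s

44.65 kg·m/s


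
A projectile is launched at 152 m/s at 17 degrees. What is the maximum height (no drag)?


H = (v0*sin(theta))^2 / (2g) = (152*sin(17°))^2 / (2*9.81) = 100.7 m

100.7 m


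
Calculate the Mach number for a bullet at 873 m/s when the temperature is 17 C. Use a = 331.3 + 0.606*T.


a = 331.3 + 0.606*(17) = 341.602 m/s
M = v/a = 873/341.602 = 2.556

2.556


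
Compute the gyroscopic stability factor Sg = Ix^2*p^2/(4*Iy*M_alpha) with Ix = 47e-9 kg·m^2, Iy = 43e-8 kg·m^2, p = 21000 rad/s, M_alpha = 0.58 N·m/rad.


Sg = Ix^2 * p^2 / (4 * Iy * M_alpha) = (47e-9)^2 * 21000^2 / (4 * 43e-8 * 0.58) = 0.9765

0.9765


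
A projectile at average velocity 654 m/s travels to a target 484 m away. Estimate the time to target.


t = d/v = 484/654 = 0.7401 s

0.7401 s


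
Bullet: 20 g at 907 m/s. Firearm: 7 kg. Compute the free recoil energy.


v_r = m_p*v_p/m_gun = 0.02*907/7 = 2.59143 m/s, E_r = 0.5*m_gun*v_r^2 = 0.5*7*2.59143^2 = 23.5 J

23.5 J


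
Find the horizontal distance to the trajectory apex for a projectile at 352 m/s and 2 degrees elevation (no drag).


R = v0^2*sin(2*theta)/g = 352^2*sin(2*2°)/9.81 = 881.051 m
apex_dist = R/2 = 881.051/2 = 440.5 m

440.5 m


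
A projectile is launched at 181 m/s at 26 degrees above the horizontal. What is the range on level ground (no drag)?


R = v0^2 * sin(2*theta) / g = 181^2 * sin(2*26°) / 9.81 = 2632 m

2632 m


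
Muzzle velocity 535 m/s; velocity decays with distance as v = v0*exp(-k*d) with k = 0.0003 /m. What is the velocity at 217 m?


v = v0*exp(-k*d) = 535*exp(-0.0003*217) = 501.3 m/s

501.3 m/s


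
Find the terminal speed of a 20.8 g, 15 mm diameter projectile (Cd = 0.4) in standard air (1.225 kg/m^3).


A = pi*(d/2)^2 = pi*(15/2000)^2 = 1.76715e-04 m^2
vt = sqrt(2mg/(Cd*rho*A)) = sqrt(2*0.0208*9.81/(0.4 * 1.225 * 1.76715e-04)) = 68.65 m/s

68.65 m/s


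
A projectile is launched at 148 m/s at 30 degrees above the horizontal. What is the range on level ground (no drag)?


R = v0^2 * sin(2*theta) / g = 148^2 * sin(2*30°) / 9.81 = 1934 m

1934 m


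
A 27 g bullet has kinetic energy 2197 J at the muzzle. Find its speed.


v = sqrt(2*E/m) = sqrt(2*2197/0.027) = 403.4 m/s

403.4 m/s


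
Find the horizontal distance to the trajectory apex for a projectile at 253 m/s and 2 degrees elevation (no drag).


R = v0^2*sin(2*theta)/g = 253^2*sin(2*2°)/9.81 = 455.152 m
apex_dist = R/2 = 455.152/2 = 227.6 m

227.6 m


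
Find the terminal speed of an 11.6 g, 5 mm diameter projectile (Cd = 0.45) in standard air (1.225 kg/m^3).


A = pi*(d/2)^2 = pi*(5/2000)^2 = 1.96350e-05 m^2
vt = sqrt(2mg/(Cd*rho*A)) = sqrt(2*0.0116*9.81/(0.45 * 1.225 * 1.96350e-05)) = 145 m/s

145 m/s


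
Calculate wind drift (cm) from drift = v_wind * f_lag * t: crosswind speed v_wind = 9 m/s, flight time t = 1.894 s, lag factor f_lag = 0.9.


drift = v_wind * lag * t = 9 * 0.9 * 1.894 = 15.3414 m ≈ 1534 cm

1534 cm


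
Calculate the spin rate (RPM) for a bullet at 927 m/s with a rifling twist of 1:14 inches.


twist_m = 14*0.0254 = 0.3556 m
spin = v/twist = 927/0.3556 = 2606.862 rev/s
RPM = spin*60 = 2606.862*60 ≈ 156412 RPM

156412 RPM


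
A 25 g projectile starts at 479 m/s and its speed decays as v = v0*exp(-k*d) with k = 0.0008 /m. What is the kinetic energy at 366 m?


v = v0*exp(-k*d) = 479*exp(-0.0008*366) = 357.416 m/s
E = 0.5*m*v^2 = 0.5*0.025*357.416^2 = 1597 J

1597 J


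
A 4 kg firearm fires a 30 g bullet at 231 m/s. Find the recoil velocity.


v_recoil = m_p * v_p / m_gun = 0.03 * 231 / 4 = 1.732 m/s

1.732 m/s


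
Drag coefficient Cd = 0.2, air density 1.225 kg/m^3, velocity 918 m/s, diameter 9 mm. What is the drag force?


A = pi*(d/2)^2 = pi*(9/2000)^2 = 6.36173e-05 m^2
Fd = 0.5*Cd*rho*A*v^2 = 0.5*0.2*1.225*6.36173e-05*918^2 = 6.567 N

6.567 N


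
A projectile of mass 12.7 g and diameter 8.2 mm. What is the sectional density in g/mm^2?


SD = m/d^2 = 12.7/8.2^2 = 0.1889 g/mm^2

0.1889 g/mm^2


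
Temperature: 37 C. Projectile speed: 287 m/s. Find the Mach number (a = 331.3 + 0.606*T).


a = 331.3 + 0.606*(37) = 353.722 m/s
M = v/a = 287/353.722 = 0.8114

0.8114


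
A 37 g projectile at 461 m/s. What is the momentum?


p = m*v = 0.037*461 = 17.06 kg·m/s

17.06 kg·m/s


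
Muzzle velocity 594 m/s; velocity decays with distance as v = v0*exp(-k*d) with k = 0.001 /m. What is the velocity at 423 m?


v = v0*exp(-k*d) = 594*exp(-0.001*423) = 389.1 m/s

389.1 m/s


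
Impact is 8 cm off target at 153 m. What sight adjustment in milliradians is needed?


1 mrad subtends 1 cm per 10 m of range, so adj = error_cm / (dist_m / 10) = 8 / (153/10) = 0.5229 mrad

0.5229 mrad


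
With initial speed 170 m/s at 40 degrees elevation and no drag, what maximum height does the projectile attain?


H = (v0*sin(theta))^2 / (2g) = (170*sin(40°))^2 / (2*9.81) = 608.6 m

608.6 m


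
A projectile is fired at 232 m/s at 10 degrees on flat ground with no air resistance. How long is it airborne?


T = 2*v0*sin(theta)/g = 2*232*sin(10°)/9.81 = 8.213 s

8.213 s


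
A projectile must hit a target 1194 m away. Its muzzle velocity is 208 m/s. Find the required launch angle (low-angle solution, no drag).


sin(2*theta) = R*g/v0^2 = 1194*9.81/208^2 = 0.270736, theta = arcsin(0.270736)/2 = 7.854°

7.854 degrees
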